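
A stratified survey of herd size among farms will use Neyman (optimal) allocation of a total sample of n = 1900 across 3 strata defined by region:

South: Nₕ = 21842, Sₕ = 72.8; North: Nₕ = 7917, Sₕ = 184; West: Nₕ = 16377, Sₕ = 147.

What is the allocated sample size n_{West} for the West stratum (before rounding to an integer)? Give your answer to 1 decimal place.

Neyman allocation: nₕ = n·NₕSₕ / Σⱼ NⱼSⱼ.
Σ NⱼSⱼ = 21842·72.8 + 7917·184 + 16377·147 = 5.4542446 × 10^6.
n_{West} = 1900·16377·147 / (5.4542446 × 10^6) = 838.6.

838.6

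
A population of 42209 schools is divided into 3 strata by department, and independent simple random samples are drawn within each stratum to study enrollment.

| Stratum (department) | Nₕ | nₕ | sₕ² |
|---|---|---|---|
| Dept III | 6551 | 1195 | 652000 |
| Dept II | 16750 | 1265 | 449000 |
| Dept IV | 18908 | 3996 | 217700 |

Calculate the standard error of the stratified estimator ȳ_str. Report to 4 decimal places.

Var(ȳ_str) = Σₕ Wₕ²(1 − fₕ)sₕ²/nₕ with Wₕ = Nₕ/N, N = 42209.
Dept III: Wₕ = 0.15520387; term = 0.15520387²·(1 − 0.18241490)·652000/1195 = 10.74528.
Dept II: Wₕ = 0.39683480; term = 0.39683480²·(1 − 0.07552239)·449000/1265 = 51.673956.
Dept IV: Wₕ = 0.44796134; term = 0.44796134²·(1 − 0.21133912)·217700/3996 = 8.6219264.
Sum = 71.041162.
SE = √(71.041162) = 8.4286.

8.4286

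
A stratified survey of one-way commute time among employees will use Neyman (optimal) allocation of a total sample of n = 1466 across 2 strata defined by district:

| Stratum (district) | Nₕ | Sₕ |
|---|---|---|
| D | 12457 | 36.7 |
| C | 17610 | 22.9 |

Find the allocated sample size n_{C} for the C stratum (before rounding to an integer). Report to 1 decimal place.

687.1

Neyman allocation: nₕ = n·NₕSₕ / Σⱼ NⱼSⱼ.
Σ NⱼSⱼ = 12457·36.7 + 17610·22.9 = 860440.9.
n_{C} = 1466·17610·22.9 / 860440.9 = 687.1.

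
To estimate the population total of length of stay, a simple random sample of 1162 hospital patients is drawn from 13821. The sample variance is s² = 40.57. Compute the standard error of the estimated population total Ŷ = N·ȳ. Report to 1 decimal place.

Var(Ŷ) = N²·Var(ȳ) = N²·(1 − n/N)·s²/n.
f = 1162/13821 = 0.08407496; Var(ȳ) = 0.91592504·40.57/1162 = 0.031978553.
Var(Ŷ) = 13821² · 0.031978553 = 6.1085445 × 10^6.
SE(Ŷ) = √(6.1085445 × 10^6) = 2471.5.

2471.5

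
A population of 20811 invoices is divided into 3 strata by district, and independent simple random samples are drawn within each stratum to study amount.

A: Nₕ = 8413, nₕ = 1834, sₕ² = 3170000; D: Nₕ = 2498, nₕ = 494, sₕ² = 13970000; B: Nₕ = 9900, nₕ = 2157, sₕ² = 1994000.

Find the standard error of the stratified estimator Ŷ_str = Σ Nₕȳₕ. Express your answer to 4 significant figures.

Var(Ŷ_str) = Σₕ Nₕ²(1 − fₕ)sₕ²/nₕ.
A: 8413²·(1 − 1834/8413)·3170000/1834 = 9.5668884 × 10^10.
D: 2498²·(1 − 494/2498)·13970000/494 = 1.4156621 × 10^11.
B: 9900²·(1 − 2157/9900)·1994000/2157 = 7.0862988 × 10^10.
Sum = 3.0809808 × 10^11.
SE = √(3.0809808 × 10^11) = 555100.

555100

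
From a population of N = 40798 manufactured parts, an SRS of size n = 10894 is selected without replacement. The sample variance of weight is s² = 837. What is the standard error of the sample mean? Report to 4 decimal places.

0.2373

Under SRS without replacement, Var(ȳ) = (1 − f)·s²/n with f = n/N = 10894/40798 = 0.26702289.
Var(ȳ) = (1 − 0.26702289)·837/10894 = 0.73297711·0.076831283 = 0.056315572.
SE(ȳ) = √(0.056315572) = 0.2373.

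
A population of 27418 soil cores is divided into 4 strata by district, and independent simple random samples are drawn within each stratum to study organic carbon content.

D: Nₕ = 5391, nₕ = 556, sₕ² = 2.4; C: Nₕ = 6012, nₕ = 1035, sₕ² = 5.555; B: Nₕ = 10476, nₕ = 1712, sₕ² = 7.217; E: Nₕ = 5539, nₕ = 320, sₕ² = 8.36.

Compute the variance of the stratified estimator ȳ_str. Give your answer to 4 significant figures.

0.001883

Var(ȳ_str) = Σₕ Wₕ²(1 − fₕ)sₕ²/nₕ with Wₕ = Nₕ/N, N = 27418.
D: Wₕ = 0.19662266; term = 0.19662266²·(1 − 0.10313485)·2.4/556 = 1.4966861 × 10^-4.
C: Wₕ = 0.21927201; term = 0.21927201²·(1 − 0.17215569)·5.555/1035 = 2.136283 × 10^-4.
B: Wₕ = 0.38208476; term = 0.38208476²·(1 − 0.16342115)·7.217/1712 = 5.1484827 × 10^-4.
E: Wₕ = 0.20202057; term = 0.20202057²·(1 − 0.05777216)·8.36/320 = 0.0010046237.
Sum = 0.0018827689.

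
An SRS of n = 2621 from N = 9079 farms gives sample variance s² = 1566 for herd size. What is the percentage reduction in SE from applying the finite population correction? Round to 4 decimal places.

f = n/N = 2621/9079 = 0.28868818.
SE_no-fpc = √(s²/n) = 0.77296952; SE_fpc = √((1−f)s²/n) = 0.65191711.
Ratio = √(1−f) = 0.84339304. Reduction = 100·(1 − 0.84339304) = 15.6607%.

15.6607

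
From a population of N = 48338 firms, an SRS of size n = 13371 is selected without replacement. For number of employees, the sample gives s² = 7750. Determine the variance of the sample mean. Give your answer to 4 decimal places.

Under SRS without replacement, Var(ȳ) = (1 − f)·s²/n with f = n/N = 13371/48338 = 0.27661467.
Var(ȳ) = (1 − 0.27661467)·7750/13371 = 0.72338533·0.57961259 = 0.41928325.

0.4193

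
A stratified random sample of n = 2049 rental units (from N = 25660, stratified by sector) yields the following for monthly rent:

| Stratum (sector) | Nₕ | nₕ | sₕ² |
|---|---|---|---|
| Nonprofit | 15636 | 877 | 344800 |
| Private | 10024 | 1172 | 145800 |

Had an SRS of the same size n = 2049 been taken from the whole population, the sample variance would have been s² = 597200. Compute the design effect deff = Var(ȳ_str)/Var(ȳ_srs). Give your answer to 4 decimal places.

Var(ȳ_str) = Σ Wₕ²(1−fₕ)sₕ²/nₕ with Wₕ = Nₕ/25660:
  Nonprofit: (15636/25660)²·(1−877/15636)·344800/877 = 137.79611
  Private: (10024/25660)²·(1−1172/10024)·145800/1172 = 16.764827
  → Var(ȳ_str) = 154.56094.
Var(ȳ_srs) = (1 − 2049/25660)·597200/2049 = 268.18567.
deff = 154.56094 / 268.18567 = 0.5763.

0.5763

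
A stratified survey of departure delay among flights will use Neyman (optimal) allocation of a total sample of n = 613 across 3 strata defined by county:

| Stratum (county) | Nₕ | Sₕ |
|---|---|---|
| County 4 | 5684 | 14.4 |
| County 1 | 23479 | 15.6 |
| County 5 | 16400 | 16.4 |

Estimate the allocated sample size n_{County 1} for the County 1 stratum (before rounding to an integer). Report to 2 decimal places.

Neyman allocation: nₕ = n·NₕSₕ / Σⱼ NⱼSⱼ.
Σ NⱼSⱼ = 5684·14.4 + 23479·15.6 + 16400·16.4 = 717082.
n_{County 1} = 613·23479·15.6 / 717082 = 313.11.

313.11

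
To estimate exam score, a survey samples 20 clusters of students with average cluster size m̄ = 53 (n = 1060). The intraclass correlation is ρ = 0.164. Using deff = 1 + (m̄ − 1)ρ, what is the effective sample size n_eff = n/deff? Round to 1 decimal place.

111.3

deff = 1 + (53 − 1)·0.164 = 1 + 8.528 = 9.528.
n_eff = 1060 / 9.528 = 111.3.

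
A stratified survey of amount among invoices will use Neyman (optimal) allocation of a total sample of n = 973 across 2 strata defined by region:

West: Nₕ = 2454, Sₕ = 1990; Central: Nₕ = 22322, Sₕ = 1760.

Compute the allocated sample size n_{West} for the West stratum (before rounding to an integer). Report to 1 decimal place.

Neyman allocation: nₕ = n·NₕSₕ / Σⱼ NⱼSⱼ.
Σ NⱼSⱼ = 2454·1990 + 22322·1760 = 4.417018 × 10^7.
n_{West} = 973·2454·1990 / (4.417018 × 10^7) = 107.6.

107.6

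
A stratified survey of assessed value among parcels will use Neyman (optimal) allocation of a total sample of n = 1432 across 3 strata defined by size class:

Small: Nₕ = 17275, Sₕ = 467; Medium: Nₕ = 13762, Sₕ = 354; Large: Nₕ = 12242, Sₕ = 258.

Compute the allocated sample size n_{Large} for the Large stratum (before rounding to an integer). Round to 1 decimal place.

281.0

Neyman allocation: nₕ = n·NₕSₕ / Σⱼ NⱼSⱼ.
Σ NⱼSⱼ = 17275·467 + 13762·354 + 12242·258 = 1.6097609 × 10^7.
n_{Large} = 1432·12242·258 / (1.6097609 × 10^7) = 281.0.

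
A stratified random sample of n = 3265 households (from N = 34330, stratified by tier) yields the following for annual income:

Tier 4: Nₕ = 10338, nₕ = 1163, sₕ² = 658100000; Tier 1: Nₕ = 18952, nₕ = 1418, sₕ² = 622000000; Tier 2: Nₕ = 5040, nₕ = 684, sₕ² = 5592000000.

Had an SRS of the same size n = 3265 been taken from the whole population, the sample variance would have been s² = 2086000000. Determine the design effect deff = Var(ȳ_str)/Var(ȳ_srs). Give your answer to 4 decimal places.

0.5561

Var(ȳ_str) = Σ Wₕ²(1−fₕ)sₕ²/nₕ with Wₕ = Nₕ/34330:
  Tier 4: (10338/34330)²·(1−1163/10338)·658100000/1163 = 45541.483
  Tier 1: (18952/34330)²·(1−1418/18952)·622000000/1418 = 123680.89
  Tier 2: (5040/34330)²·(1−684/5040)·5592000000/684 = 152293.67
  → Var(ȳ_str) = 321516.04.
Var(ȳ_srs) = (1 − 3265/34330)·2086000000/3265 = 578134.22.
deff = 321516.04 / 578134.22 = 0.5561.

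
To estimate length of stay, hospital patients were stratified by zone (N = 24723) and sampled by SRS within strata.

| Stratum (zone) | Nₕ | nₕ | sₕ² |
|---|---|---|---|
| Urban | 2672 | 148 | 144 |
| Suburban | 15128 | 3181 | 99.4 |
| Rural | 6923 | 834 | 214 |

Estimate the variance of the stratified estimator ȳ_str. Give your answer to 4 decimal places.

Var(ȳ_str) = Σₕ Wₕ²(1 − fₕ)sₕ²/nₕ with Wₕ = Nₕ/N, N = 24723.
Urban: Wₕ = 0.10807750; term = 0.10807750²·(1 − 0.05538922)·144/148 = 0.010735549.
Suburban: Wₕ = 0.61189985; term = 0.61189985²·(1 − 0.21027234)·99.4/3181 = 0.0092397614.
Rural: Wₕ = 0.28002265; term = 0.28002265²·(1 − 0.12046801)·214/834 = 0.017696431.
Sum = 0.037671741.

0.0377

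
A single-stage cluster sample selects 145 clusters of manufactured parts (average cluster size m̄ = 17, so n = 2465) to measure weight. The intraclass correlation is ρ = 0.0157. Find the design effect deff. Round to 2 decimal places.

deff = 1 + (17 − 1)·0.0157 = 1 + 0.2512 = 1.2512.

1.25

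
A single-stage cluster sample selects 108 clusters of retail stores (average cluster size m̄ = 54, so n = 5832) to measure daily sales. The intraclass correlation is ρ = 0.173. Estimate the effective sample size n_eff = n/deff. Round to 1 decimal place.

deff = 1 + (54 − 1)·0.173 = 1 + 9.169 = 10.169.
n_eff = 5832 / 10.169 = 573.5.

573.5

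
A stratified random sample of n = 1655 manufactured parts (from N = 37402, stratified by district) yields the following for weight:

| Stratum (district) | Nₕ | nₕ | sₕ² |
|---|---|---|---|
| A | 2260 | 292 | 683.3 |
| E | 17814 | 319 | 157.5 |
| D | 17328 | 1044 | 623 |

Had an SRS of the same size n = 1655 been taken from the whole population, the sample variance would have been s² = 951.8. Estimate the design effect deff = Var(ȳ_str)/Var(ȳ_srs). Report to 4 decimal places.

0.4326

Var(ȳ_str) = Σ Wₕ²(1−fₕ)sₕ²/nₕ with Wₕ = Nₕ/37402:
  A: (2260/37402)²·(1−292/2260)·683.3/292 = 0.0074399917
  E: (17814/37402)²·(1−319/17814)·157.5/319 = 0.10999568
  D: (17328/37402)²·(1−1044/17328)·623/1044 = 0.120367
  → Var(ȳ_str) = 0.23780267.
Var(ȳ_srs) = (1 − 1655/37402)·951.8/1655 = 0.5496579.
deff = 0.23780267 / 0.5496579 = 0.4326.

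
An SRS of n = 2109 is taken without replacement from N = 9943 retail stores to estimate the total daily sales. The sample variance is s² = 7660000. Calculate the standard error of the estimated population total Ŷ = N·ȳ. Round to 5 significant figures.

Var(Ŷ) = N²·Var(ȳ) = N²·(1 − n/N)·s²/n.
f = 2109/9943 = 0.21210902; Var(ȳ) = 0.78789098·7660000/2109 = 2861.6619.
Var(Ŷ) = 9943² · 2861.6619 = 2.8291319 × 10^11.
SE(Ŷ) = √(2.8291319 × 10^11) = 531900.

531900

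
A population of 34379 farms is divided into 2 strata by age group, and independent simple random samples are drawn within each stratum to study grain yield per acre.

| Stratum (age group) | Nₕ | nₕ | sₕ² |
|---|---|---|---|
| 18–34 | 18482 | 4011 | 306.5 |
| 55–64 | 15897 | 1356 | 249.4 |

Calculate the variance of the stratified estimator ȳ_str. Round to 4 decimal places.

Var(ȳ_str) = Σₕ Wₕ²(1 − fₕ)sₕ²/nₕ with Wₕ = Nₕ/N, N = 34379.
18–34: Wₕ = 0.53759563; term = 0.53759563²·(1 − 0.21702197)·306.5/4011 = 0.017291746.
55–64: Wₕ = 0.46240437; term = 0.46240437²·(1 − 0.08529911)·249.4/1356 = 0.035971598.
Sum = 0.053263344.

0.0533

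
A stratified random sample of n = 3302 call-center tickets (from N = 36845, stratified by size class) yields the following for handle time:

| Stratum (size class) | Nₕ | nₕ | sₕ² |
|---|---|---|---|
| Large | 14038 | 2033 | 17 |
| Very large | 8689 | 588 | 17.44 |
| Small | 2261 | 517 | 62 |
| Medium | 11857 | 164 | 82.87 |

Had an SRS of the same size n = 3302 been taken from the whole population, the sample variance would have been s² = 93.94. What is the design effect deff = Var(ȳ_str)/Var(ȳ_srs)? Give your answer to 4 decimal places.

Var(ȳ_str) = Σ Wₕ²(1−fₕ)sₕ²/nₕ with Wₕ = Nₕ/36845:
  Large: (14038/36845)²·(1−2033/14038)·17/2033 = 0.0010380585
  Very large: (8689/36845)²·(1−588/8689)·17.44/588 = 0.001537873
  Small: (2261/36845)²·(1−517/2261)·62/517 = 3.4833015 × 10^-4
  Medium: (11857/36845)²·(1−164/11857)·82.87/164 = 0.051605636
  → Var(ȳ_str) = 0.054529898.
Var(ȳ_srs) = (1 − 3302/36845)·93.94/3302 = 0.025899825.
deff = 0.054529898 / 0.025899825 = 2.1054.

2.1054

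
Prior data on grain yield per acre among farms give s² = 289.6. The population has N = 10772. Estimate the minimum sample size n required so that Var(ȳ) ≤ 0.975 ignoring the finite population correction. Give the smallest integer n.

Without fpc, n₀ = s²/D = 289.6/0.975 = 297.0256.
Rounding up, n = 298.

298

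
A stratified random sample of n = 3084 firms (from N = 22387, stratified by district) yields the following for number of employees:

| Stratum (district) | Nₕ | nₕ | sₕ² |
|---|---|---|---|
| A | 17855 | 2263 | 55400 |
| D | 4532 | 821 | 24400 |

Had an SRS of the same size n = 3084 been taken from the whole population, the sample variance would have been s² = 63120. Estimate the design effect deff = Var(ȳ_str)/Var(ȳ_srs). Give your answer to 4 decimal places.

0.8271

Var(ȳ_str) = Σ Wₕ²(1−fₕ)sₕ²/nₕ with Wₕ = Nₕ/22387:
  A: (17855/22387)²·(1−2263/17855)·55400/2263 = 13.598628
  D: (4532/22387)²·(1−821/4532)·24400/821 = 0.99732275
  → Var(ȳ_str) = 14.595951.
Var(ȳ_srs) = (1 − 3084/22387)·63120/3084 = 17.647433.
deff = 14.595951 / 17.647433 = 0.8271.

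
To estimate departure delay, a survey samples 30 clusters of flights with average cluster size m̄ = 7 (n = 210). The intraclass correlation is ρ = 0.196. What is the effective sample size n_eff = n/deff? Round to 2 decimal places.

96.51

deff = 1 + (7 − 1)·0.196 = 1 + 1.176 = 2.176.
n_eff = 210 / 2.176 = 96.51.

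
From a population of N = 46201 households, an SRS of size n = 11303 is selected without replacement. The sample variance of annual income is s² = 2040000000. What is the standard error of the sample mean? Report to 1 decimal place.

Under SRS without replacement, Var(ȳ) = (1 − f)·s²/n with f = n/N = 11303/46201 = 0.24464838.
Var(ȳ) = (1 − 0.24464838)·2040000000/11303 = 0.75535162·180483.06 = 136328.17.
SE(ȳ) = √(136328.17) = 369.2.

369.2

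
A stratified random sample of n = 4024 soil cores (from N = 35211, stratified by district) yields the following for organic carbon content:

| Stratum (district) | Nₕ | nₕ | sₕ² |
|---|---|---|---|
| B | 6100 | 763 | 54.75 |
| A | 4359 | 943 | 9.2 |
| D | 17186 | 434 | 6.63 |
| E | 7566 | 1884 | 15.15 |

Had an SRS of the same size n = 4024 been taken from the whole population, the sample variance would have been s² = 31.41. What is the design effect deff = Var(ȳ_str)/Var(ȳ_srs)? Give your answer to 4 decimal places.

0.8429

Var(ȳ_str) = Σ Wₕ²(1−fₕ)sₕ²/nₕ with Wₕ = Nₕ/35211:
  B: (6100/35211)²·(1−763/6100)·54.75/763 = 0.0018842126
  A: (4359/35211)²·(1−943/4359)·9.2/943 = 1.1717208 × 10^-4
  D: (17186/35211)²·(1−434/17186)·6.63/434 = 0.0035473869
  E: (7566/35211)²·(1−1884/7566)·15.15/1884 = 2.7883198 × 10^-4
  → Var(ȳ_str) = 0.0058276036.
Var(ȳ_srs) = (1 − 4024/35211)·31.41/4024 = 0.0069136152.
deff = 0.0058276036 / 0.0069136152 = 0.8429.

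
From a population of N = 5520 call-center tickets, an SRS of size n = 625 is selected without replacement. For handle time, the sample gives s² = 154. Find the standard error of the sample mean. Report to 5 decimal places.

0.46744

Under SRS without replacement, Var(ȳ) = (1 − f)·s²/n with f = n/N = 625/5520 = 0.11322464.
Var(ȳ) = (1 − 0.11322464)·154/625 = 0.88677536·0.2464 = 0.21850145.
SE(ȳ) = √(0.21850145) = 0.46744.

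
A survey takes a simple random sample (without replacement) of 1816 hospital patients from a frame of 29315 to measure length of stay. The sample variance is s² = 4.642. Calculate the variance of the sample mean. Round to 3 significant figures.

0.00240

Under SRS without replacement, Var(ȳ) = (1 − f)·s²/n with f = n/N = 1816/29315 = 0.06194781.
Var(ȳ) = (1 − 0.06194781)·4.642/1816 = 0.93805219·0.0025561674 = 0.0023978184.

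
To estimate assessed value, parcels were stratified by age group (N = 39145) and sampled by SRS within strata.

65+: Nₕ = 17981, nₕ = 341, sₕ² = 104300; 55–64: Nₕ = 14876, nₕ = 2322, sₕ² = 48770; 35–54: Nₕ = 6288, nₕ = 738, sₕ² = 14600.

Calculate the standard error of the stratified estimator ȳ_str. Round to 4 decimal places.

8.1439

Var(ȳ_str) = Σₕ Wₕ²(1 − fₕ)sₕ²/nₕ with Wₕ = Nₕ/N, N = 39145.
65+: Wₕ = 0.45934347; term = 0.45934347²·(1 − 0.01896446)·104300/341 = 63.312543.
55–64: Wₕ = 0.38002299; term = 0.38002299²·(1 − 0.15609035)·48770/2322 = 2.5598012.
35–54: Wₕ = 0.16063354; term = 0.16063354²·(1 − 0.11736641)·14600/738 = 0.45055666.
Sum = 66.322901.
SE = √(66.322901) = 8.1439.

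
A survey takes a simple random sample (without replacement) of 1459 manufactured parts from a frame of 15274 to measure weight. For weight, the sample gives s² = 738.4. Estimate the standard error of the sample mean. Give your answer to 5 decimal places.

0.67658

Under SRS without replacement, Var(ȳ) = (1 − f)·s²/n with f = n/N = 1459/15274 = 0.09552180.
Var(ȳ) = (1 − 0.09552180)·738.4/1459 = 0.90447820·0.50610007 = 0.45775648.
SE(ȳ) = √(0.45775648) = 0.67658.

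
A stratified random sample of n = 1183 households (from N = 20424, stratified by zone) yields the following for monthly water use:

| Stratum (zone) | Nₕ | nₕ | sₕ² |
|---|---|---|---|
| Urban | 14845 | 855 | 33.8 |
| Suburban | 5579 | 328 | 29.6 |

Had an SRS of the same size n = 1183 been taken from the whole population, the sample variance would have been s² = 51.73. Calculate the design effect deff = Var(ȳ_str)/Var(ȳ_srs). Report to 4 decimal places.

0.6316

Var(ȳ_str) = Σ Wₕ²(1−fₕ)sₕ²/nₕ with Wₕ = Nₕ/20424:
  Urban: (14845/20424)²·(1−855/14845)·33.8/855 = 0.019681894
  Suburban: (5579/20424)²·(1−328/5579)·29.6/328 = 0.0063377433
  → Var(ȳ_str) = 0.026019637.
Var(ȳ_srs) = (1 − 1183/20424)·51.73/1183 = 0.041195006.
deff = 0.026019637 / 0.041195006 = 0.6316.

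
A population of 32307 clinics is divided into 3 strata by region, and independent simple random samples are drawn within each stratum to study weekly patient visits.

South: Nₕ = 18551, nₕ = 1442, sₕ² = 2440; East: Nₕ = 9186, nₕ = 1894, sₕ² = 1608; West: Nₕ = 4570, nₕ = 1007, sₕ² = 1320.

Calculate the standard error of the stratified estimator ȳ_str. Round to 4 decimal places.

0.7678

Var(ȳ_str) = Σₕ Wₕ²(1 − fₕ)sₕ²/nₕ with Wₕ = Nₕ/N, N = 32307.
South: Wₕ = 0.57420992; term = 0.57420992²·(1 − 0.07773166)·2440/1442 = 0.51454487.
East: Wₕ = 0.28433466; term = 0.28433466²·(1 − 0.20618332)·1608/1894 = 0.054486123.
West: Wₕ = 0.14145541; term = 0.14145541²·(1 − 0.22035011)·1320/1007 = 0.020449525.
Sum = 0.58948052.
SE = √(0.58948052) = 0.7678.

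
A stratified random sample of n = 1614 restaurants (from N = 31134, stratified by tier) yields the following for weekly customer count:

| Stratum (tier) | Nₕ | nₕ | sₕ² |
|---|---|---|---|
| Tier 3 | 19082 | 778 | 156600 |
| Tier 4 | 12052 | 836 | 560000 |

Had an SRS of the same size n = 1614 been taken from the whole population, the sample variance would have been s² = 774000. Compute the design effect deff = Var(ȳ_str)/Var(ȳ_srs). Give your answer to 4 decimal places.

Var(ȳ_str) = Σ Wₕ²(1−fₕ)sₕ²/nₕ with Wₕ = Nₕ/31134:
  Tier 3: (19082/31134)²·(1−778/19082)·156600/778 = 72.529088
  Tier 4: (12052/31134)²·(1−836/12052)·560000/836 = 93.413368
  → Var(ȳ_str) = 165.94246.
Var(ȳ_srs) = (1 − 1614/31134)·774000/1614 = 454.69362.
deff = 165.94246 / 454.69362 = 0.3650.

0.3650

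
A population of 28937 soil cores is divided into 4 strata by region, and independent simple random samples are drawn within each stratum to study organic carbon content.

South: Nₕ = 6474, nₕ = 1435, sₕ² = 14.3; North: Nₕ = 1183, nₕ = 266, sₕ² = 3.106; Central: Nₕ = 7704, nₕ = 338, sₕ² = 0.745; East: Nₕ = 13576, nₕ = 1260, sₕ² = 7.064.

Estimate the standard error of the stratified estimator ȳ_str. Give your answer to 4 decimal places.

Var(ȳ_str) = Σₕ Wₕ²(1 − fₕ)sₕ²/nₕ with Wₕ = Nₕ/N, N = 28937.
South: Wₕ = 0.22372741; term = 0.22372741²·(1 − 0.22165585)·14.3/1435 = 3.8823455 × 10^-4.
North: Wₕ = 0.04088192; term = 0.04088192²·(1 − 0.22485207)·3.106/266 = 1.512749 × 10^-5.
Central: Wₕ = 0.26623354; term = 0.26623354²·(1 − 0.04387331)·0.745/338 = 1.4937591 × 10^-4.
East: Wₕ = 0.46915713; term = 0.46915713²·(1 − 0.09281084)·7.064/1260 = 0.0011194756.
Sum = 0.0016722136.
SE = √(0.0016722136) = 0.0409.

0.0409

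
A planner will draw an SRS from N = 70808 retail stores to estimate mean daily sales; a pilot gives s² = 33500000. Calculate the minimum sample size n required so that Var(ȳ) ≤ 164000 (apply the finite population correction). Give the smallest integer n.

204

Without fpc, n₀ = s²/D = 33500000/164000 = 204.2683.
With fpc, (1 − n/N)·s²/n ≤ D requires n ≥ n₀/(1 + n₀/N) = 204.2683/(1 + 204.2683/70808) = 203.6807.
Rounding up, n = 204.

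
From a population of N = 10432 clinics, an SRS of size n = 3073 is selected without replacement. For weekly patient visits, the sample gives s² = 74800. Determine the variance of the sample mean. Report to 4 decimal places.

Under SRS without replacement, Var(ȳ) = (1 − f)·s²/n with f = n/N = 3073/10432 = 0.29457439.
Var(ȳ) = (1 − 0.29457439)·74800/3073 = 0.70542561·24.341035 = 17.170789.

17.1708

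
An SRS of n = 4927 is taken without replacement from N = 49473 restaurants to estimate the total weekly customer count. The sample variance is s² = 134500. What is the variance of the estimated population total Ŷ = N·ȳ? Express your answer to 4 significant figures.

Var(Ŷ) = N²·Var(ȳ) = N²·(1 − n/N)·s²/n.
f = 4927/49473 = 0.09958968; Var(ȳ) = 0.90041032·134500/4927 = 24.579904.
Var(Ŷ) = 49473² · 24.579904 = 6.0161226 × 10^10.

6.016 × 10^10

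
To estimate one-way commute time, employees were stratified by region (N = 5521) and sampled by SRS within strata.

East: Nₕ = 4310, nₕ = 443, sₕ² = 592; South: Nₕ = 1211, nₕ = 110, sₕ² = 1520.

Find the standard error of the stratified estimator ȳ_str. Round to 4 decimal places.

Var(ȳ_str) = Σₕ Wₕ²(1 − fₕ)sₕ²/nₕ with Wₕ = Nₕ/N, N = 5521.
East: Wₕ = 0.78065568; term = 0.78065568²·(1 − 0.10278422)·592/443 = 0.73069129.
South: Wₕ = 0.21934432; term = 0.21934432²·(1 − 0.09083402)·1520/110 = 0.6044312.
Sum = 1.3351225.
SE = √(1.3351225) = 1.1555.

1.1555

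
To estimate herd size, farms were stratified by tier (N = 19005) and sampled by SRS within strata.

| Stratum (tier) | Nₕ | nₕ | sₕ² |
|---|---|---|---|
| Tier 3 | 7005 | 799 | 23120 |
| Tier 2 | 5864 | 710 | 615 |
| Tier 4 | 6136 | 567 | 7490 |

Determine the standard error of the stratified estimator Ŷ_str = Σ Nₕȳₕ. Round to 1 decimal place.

41659.6

Var(Ŷ_str) = Σₕ Nₕ²(1 − fₕ)sₕ²/nₕ.
Tier 3: 7005²·(1 − 799/7005)·23120/799 = 1.257943 × 10^9.
Tier 2: 5864²·(1 − 710/5864)·615/710 = 2.6179126 × 10^7.
Tier 4: 6136²·(1 − 567/6136)·7490/567 = 4.5139976 × 10^8.
Sum = 1.7355219 × 10^9.
SE = √(1.7355219 × 10^9) = 41659.6.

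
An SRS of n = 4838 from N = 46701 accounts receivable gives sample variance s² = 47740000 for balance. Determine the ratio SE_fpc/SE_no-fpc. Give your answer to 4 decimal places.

f = n/N = 4838/46701 = 0.10359521.
SE_no-fpc = √(s²/n) = 99.336368; SE_fpc = √((1−f)s²/n) = 94.050338.
Ratio = √(1−f) = 0.94678656.

0.9468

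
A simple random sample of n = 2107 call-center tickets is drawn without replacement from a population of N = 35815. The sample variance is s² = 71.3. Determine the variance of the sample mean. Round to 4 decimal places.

Under SRS without replacement, Var(ȳ) = (1 − f)·s²/n with f = n/N = 2107/35815 = 0.05883010.
Var(ȳ) = (1 − 0.05883010)·71.3/2107 = 0.94116990·0.033839582 = 0.031848796.

0.0318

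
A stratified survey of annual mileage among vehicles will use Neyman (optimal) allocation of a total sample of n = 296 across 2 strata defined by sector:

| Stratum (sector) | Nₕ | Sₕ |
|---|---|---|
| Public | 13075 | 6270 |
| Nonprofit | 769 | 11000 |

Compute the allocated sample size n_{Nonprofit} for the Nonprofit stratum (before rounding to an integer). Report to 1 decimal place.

Neyman allocation: nₕ = n·NₕSₕ / Σⱼ NⱼSⱼ.
Σ NⱼSⱼ = 13075·6270 + 769·11000 = 9.043925 × 10^7.
n_{Nonprofit} = 296·769·11000 / (9.043925 × 10^7) = 27.7.

27.7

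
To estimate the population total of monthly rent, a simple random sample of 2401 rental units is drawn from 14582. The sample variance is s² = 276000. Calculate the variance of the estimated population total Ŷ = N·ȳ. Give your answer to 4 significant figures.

2.042 × 10^10

Var(Ŷ) = N²·Var(ȳ) = N²·(1 − n/N)·s²/n.
f = 2401/14582 = 0.16465505; Var(ȳ) = 0.83534495·276000/2401 = 96.024658.
Var(Ŷ) = 14582² · 96.024658 = 2.0418177 × 10^10.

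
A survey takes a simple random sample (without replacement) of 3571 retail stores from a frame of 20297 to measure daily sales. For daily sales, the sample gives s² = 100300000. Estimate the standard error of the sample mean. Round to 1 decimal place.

152.1

Under SRS without replacement, Var(ȳ) = (1 − f)·s²/n with f = n/N = 3571/20297 = 0.17593733.
Var(ȳ) = (1 − 0.17593733)·100300000/3571 = 0.82406267·28087.37 = 23145.753.
SE(ȳ) = √(23145.753) = 152.1.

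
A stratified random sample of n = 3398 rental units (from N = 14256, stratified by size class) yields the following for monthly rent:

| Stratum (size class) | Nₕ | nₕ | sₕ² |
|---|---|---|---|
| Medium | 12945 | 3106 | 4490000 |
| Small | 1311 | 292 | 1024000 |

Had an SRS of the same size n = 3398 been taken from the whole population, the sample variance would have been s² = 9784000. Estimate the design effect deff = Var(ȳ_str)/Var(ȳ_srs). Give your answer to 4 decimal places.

0.4236

Var(ȳ_str) = Σ Wₕ²(1−fₕ)sₕ²/nₕ with Wₕ = Nₕ/14256:
  Medium: (12945/14256)²·(1−3106/12945)·4490000/3106 = 905.94646
  Small: (1311/14256)²·(1−292/1311)·1024000/292 = 23.051469
  → Var(ȳ_str) = 928.99793.
Var(ȳ_srs) = (1 − 3398/14256)·9784000/3398 = 2193.0333.
deff = 928.99793 / 2193.0333 = 0.4236.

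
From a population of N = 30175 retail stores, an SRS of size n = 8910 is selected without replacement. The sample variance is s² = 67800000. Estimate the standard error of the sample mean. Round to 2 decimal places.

Under SRS without replacement, Var(ȳ) = (1 − f)·s²/n with f = n/N = 8910/30175 = 0.29527755.
Var(ȳ) = (1 − 0.29527755)·67800000/8910 = 0.70472245·7609.4276 = 5362.5345.
SE(ȳ) = √(5362.5345) = 73.23.

73.23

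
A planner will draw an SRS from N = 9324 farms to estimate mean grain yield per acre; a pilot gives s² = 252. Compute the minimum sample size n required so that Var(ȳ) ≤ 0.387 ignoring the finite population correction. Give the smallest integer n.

Without fpc, n₀ = s²/D = 252/0.387 = 651.1628.
Rounding up, n = 652.

652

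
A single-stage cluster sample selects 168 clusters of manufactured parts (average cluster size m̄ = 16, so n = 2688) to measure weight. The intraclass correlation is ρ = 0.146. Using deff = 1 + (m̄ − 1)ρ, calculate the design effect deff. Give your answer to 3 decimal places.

deff = 1 + (16 − 1)·0.146 = 1 + 2.19 = 3.19.

3.190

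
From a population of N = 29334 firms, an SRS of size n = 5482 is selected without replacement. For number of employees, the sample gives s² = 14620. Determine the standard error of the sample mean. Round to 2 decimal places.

1.47

Under SRS without replacement, Var(ȳ) = (1 − f)·s²/n with f = n/N = 5482/29334 = 0.18688212.
Var(ȳ) = (1 − 0.18688212)·14620/5482 = 0.81311788·2.6669099 = 2.1685121.
SE(ȳ) = √(2.1685121) = 1.47.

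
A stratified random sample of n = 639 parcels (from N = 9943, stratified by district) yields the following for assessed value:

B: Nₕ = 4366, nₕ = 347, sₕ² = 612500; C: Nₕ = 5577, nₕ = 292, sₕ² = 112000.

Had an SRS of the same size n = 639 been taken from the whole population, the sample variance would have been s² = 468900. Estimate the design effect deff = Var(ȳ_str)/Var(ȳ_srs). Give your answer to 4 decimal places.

Var(ȳ_str) = Σ Wₕ²(1−fₕ)sₕ²/nₕ with Wₕ = Nₕ/9943:
  B: (4366/9943)²·(1−347/4366)·612500/347 = 313.2878
  C: (5577/9943)²·(1−292/5577)·112000/292 = 114.35257
  → Var(ȳ_str) = 427.64037.
Var(ȳ_srs) = (1 − 639/9943)·468900/639 = 686.64401.
deff = 427.64037 / 686.64401 = 0.6228.

0.6228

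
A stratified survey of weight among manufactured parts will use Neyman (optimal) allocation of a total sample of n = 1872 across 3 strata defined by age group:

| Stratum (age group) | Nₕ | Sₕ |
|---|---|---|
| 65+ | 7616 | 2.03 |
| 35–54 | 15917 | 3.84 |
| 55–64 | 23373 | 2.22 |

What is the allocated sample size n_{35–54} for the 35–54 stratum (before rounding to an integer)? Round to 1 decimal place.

Neyman allocation: nₕ = n·NₕSₕ / Σⱼ NⱼSⱼ.
Σ NⱼSⱼ = 7616·2.03 + 15917·3.84 + 23373·2.22 = 128469.82.
n_{35–54} = 1872·15917·3.84 / 128469.82 = 890.6.

890.6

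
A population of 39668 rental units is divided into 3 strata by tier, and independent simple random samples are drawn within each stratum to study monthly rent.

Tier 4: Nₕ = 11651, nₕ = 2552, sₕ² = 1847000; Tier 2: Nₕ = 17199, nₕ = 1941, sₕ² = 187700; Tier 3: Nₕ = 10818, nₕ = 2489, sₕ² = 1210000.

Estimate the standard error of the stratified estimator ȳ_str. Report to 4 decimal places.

9.6293

Var(ȳ_str) = Σₕ Wₕ²(1 − fₕ)sₕ²/nₕ with Wₕ = Nₕ/N, N = 39668.
Tier 4: Wₕ = 0.29371282; term = 0.29371282²·(1 − 0.21903699)·1847000/2552 = 48.759864.
Tier 2: Wₕ = 0.43357366; term = 0.43357366²·(1 − 0.11285540)·187700/1941 = 16.127199.
Tier 3: Wₕ = 0.27271352; term = 0.27271352²·(1 − 0.23007950)·1210000/2489 = 27.836825.
Sum = 92.723888.
SE = √(92.723888) = 9.6293.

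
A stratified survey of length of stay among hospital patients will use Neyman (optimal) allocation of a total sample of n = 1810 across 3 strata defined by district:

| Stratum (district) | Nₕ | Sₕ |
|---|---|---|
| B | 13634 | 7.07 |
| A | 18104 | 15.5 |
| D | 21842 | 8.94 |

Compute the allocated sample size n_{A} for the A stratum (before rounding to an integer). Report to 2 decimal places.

887.53

Neyman allocation: nₕ = n·NₕSₕ / Σⱼ NⱼSⱼ.
Σ NⱼSⱼ = 13634·7.07 + 18104·15.5 + 21842·8.94 = 572271.86.
n_{A} = 1810·18104·15.5 / 572271.86 = 887.53.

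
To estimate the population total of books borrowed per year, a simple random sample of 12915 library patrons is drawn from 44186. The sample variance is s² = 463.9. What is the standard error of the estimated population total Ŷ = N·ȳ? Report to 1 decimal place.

7045.0

Var(Ŷ) = N²·Var(ȳ) = N²·(1 − n/N)·s²/n.
f = 12915/44186 = 0.29228715; Var(ȳ) = 0.70771285·463.9/12915 = 0.025420673.
Var(Ŷ) = 44186² · 0.025420673 = 4.9631388 × 10^7.
SE(Ŷ) = √(4.9631388 × 10^7) = 7045.0.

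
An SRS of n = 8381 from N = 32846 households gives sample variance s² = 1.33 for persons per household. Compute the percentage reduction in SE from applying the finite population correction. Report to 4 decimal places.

f = n/N = 8381/32846 = 0.25516045.
SE_no-fpc = √(s²/n) = 0.012597312; SE_fpc = √((1−f)s²/n) = 0.010871996.
Ratio = √(1−f) = 0.86304088. Reduction = 100·(1 − 0.86304088) = 13.6959%.

13.6959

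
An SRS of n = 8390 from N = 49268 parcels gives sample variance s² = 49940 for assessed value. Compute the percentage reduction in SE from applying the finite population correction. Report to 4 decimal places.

f = n/N = 8390/49268 = 0.17029309.
SE_no-fpc = √(s²/n) = 2.4397386; SE_fpc = √((1−f)s²/n) = 2.2223151.
Ratio = √(1−f) = 0.91088249. Reduction = 100·(1 − 0.91088249) = 8.9118%.

8.9118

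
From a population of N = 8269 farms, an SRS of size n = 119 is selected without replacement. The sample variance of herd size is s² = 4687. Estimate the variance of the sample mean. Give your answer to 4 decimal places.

38.8197

Under SRS without replacement, Var(ȳ) = (1 − f)·s²/n with f = n/N = 119/8269 = 0.01439110.
Var(ȳ) = (1 − 0.01439110)·4687/119 = 0.98560890·39.386555 = 38.819739.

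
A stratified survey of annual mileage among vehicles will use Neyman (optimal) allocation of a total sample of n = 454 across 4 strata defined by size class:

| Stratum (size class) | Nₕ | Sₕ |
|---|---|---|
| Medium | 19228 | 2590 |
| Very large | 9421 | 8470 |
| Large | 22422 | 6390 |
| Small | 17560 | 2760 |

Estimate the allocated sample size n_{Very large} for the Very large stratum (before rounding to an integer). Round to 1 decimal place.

Neyman allocation: nₕ = n·NₕSₕ / Σⱼ NⱼSⱼ.
Σ NⱼSⱼ = 19228·2590 + 9421·8470 + 22422·6390 + 17560·2760 = 3.2133857 × 10^8.
n_{Very large} = 454·9421·8470 / (3.2133857 × 10^8) = 112.7.

112.7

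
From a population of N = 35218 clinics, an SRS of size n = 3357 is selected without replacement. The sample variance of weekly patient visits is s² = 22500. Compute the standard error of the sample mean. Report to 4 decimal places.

2.4624

Under SRS without replacement, Var(ȳ) = (1 − f)·s²/n with f = n/N = 3357/35218 = 0.09532057.
Var(ȳ) = (1 − 0.09532057)·22500/3357 = 0.90467943·6.7024129 = 6.063535.
SE(ȳ) = √(6.063535) = 2.4624.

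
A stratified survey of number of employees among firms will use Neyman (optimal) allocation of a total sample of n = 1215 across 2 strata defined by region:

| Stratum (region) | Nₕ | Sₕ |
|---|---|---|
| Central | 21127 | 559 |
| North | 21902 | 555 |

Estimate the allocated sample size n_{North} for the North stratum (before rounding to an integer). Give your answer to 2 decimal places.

616.26

Neyman allocation: nₕ = n·NₕSₕ / Σⱼ NⱼSⱼ.
Σ NⱼSⱼ = 21127·559 + 21902·555 = 2.3965603 × 10^7.
n_{North} = 1215·21902·555 / (2.3965603 × 10^7) = 616.26.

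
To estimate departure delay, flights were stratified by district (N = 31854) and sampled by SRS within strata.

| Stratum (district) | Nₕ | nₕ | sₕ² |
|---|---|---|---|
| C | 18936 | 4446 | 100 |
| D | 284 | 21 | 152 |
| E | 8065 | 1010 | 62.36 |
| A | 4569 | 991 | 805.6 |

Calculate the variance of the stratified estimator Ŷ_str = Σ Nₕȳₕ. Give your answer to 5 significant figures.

2.3515 × 10^7

Var(Ŷ_str) = Σₕ Nₕ²(1 − fₕ)sₕ²/nₕ.
C: 18936²·(1 − 4446/18936)·100/4446 = 6.1714494 × 10^6.
D: 284²·(1 − 21/284)·152/21 = 540627.81.
E: 8065²·(1 − 1010/8065)·62.36/1010 = 3.5130645 × 10^6.
A: 4569²·(1 − 991/4569)·805.6/991 = 1.3289459 × 10^7.
Sum = 2.3514601 × 10^7.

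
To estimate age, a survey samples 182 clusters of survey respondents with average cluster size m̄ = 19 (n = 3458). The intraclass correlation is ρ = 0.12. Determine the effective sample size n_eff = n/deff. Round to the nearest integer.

1094

deff = 1 + (19 − 1)·0.12 = 1 + 2.16 = 3.16.
n_eff = 3458 / 3.16 = 1094.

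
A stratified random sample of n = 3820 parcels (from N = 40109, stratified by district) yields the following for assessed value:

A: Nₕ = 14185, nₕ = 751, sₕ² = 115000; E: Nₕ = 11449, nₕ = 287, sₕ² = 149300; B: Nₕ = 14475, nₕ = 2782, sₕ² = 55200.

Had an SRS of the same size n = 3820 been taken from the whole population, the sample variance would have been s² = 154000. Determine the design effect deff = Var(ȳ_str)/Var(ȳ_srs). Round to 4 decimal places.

1.6875

Var(ȳ_str) = Σ Wₕ²(1−fₕ)sₕ²/nₕ with Wₕ = Nₕ/40109:
  A: (14185/40109)²·(1−751/14185)·115000/751 = 18.138815
  E: (11449/40109)²·(1−287/11449)·149300/287 = 41.324139
  B: (14475/40109)²·(1−2782/14475)·55200/2782 = 2.0875785
  → Var(ȳ_str) = 61.550533.
Var(ȳ_srs) = (1 − 3820/40109)·154000/3820 = 36.474599.
deff = 61.550533 / 36.474599 = 1.6875.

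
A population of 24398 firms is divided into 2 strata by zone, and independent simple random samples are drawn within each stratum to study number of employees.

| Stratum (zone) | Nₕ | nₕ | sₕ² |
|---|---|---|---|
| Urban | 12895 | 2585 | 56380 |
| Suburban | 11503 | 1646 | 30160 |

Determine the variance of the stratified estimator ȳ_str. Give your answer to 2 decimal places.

8.36

Var(ȳ_str) = Σₕ Wₕ²(1 − fₕ)sₕ²/nₕ with Wₕ = Nₕ/N, N = 24398.
Urban: Wₕ = 0.52852693; term = 0.52852693²·(1 − 0.20046530)·56380/2585 = 4.8712014.
Suburban: Wₕ = 0.47147307; term = 0.47147307²·(1 − 0.14309311)·30160/1646 = 3.4901889.
Sum = 8.3613903.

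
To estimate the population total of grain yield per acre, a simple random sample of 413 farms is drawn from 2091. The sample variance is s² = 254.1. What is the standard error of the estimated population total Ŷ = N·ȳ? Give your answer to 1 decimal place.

1469.3

Var(Ŷ) = N²·Var(ȳ) = N²·(1 − n/N)·s²/n.
f = 413/2091 = 0.19751315; Var(ȳ) = 0.80248685·254.1/413 = 0.49373343.
Var(Ŷ) = 2091² · 0.49373343 = 2.1587413 × 10^6.
SE(Ŷ) = √(2.1587413 × 10^6) = 1469.3.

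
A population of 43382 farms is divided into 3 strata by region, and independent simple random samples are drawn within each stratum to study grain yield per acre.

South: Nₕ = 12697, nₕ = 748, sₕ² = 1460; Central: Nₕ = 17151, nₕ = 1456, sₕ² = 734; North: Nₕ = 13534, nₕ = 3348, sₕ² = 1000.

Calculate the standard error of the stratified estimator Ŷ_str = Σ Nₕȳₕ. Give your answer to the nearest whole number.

21749

Var(Ŷ_str) = Σₕ Nₕ²(1 − fₕ)sₕ²/nₕ.
South: 12697²·(1 − 748/12697)·1460/748 = 2.9613104 × 10^8.
Central: 17151²·(1 − 1456/17151)·734/1456 = 1.3570175 × 10^8.
North: 13534²·(1 − 3348/13534)·1000/3348 = 4.1176023 × 10^7.
Sum = 4.7300881 × 10^8.
SE = √(4.7300881 × 10^8) = 21749.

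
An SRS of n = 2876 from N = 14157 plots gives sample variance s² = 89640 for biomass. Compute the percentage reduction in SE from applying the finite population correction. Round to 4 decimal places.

10.7336

f = n/N = 2876/14157 = 0.20315038.
SE_no-fpc = √(s²/n) = 5.5828567; SE_fpc = √((1−f)s²/n) = 4.9836171.
Ratio = √(1−f) = 0.89266434. Reduction = 100·(1 − 0.89266434) = 10.7336%.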